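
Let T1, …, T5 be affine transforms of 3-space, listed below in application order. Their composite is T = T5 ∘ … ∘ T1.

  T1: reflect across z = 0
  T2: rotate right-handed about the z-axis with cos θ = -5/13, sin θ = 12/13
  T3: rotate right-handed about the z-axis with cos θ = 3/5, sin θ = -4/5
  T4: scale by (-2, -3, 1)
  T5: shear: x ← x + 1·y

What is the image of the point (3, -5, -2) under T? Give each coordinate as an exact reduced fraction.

T(p) = (-59/5, -9/65, 2)

T1 reflect across z = 0: (3, -5, -2) → (3, -5, 2)
T2 rotate right-handed about the z-axis with cos θ = -5/13, sin θ = 12/13: (3, -5, 2) → (45/13, 61/13, 2)
T3 rotate right-handed about the z-axis with cos θ = 3/5, sin θ = -4/5: (45/13, 61/13, 2) → (379/65, 3/65, 2)
T4 scale by (-2, -3, 1): (379/65, 3/65, 2) → (-758/65, -9/65, 2)
T5 shear: x ← x + 1·y: (-758/65, -9/65, 2) → (-59/5, -9/65, 2)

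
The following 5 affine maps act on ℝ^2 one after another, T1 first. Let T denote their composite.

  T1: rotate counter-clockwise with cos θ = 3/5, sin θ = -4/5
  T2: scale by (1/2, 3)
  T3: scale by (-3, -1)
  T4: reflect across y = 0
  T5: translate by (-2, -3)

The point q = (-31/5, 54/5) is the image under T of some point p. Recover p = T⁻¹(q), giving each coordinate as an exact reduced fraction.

p = (-2, 5)

T1 = [3/5 4/5 0; -4/5 3/5 0; 0 0 1]
T2·T1 = [3/10 2/5 0; -12/5 9/5 0; 0 0 1]
T3·…·T1 = [-9/10 -6/5 0; 12/5 -9/5 0; 0 0 1]
T4·…·T1 = [-9/10 -6/5 0; -12/5 9/5 0; 0 0 1]
T5·…·T1 = [-9/10 -6/5 -2; -12/5 9/5 -3; 0 0 1]
det M = -9/2; M⁻¹ = [-2/5 -4/15 -8/5; -8/15 1/5 -7/15; 0 0 1]
M⁻¹ · (-31/5, 54/5)ᵀ = (-2, 5)ᵀ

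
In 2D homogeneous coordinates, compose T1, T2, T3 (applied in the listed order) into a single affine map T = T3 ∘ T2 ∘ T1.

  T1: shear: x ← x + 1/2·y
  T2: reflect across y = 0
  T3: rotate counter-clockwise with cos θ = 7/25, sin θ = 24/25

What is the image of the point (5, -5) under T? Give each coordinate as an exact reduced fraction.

T(p) = (-41/10, 19/5)

T1 shear: x ← x + 1/2·y: (5, -5) → (5/2, -5)
T2 reflect across y = 0: (5/2, -5) → (5/2, 5)
T3 rotate counter-clockwise with cos θ = 7/25, sin θ = 24/25: (5/2, 5) → (-41/10, 19/5)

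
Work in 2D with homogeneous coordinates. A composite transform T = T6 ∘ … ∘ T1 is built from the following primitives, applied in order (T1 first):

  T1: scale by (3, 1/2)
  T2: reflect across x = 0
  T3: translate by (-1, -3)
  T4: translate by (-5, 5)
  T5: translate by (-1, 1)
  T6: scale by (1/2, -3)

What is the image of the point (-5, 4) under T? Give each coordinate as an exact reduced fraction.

T(p) = (4, -15)

T1 scale by (3, 1/2): (-5, 4) → (-15, 2)
T2 reflect across x = 0: (-15, 2) → (15, 2)
T3 translate by (-1, -3): (15, 2) → (14, -1)
T4 translate by (-5, 5): (14, -1) → (9, 4)
T5 translate by (-1, 1): (9, 4) → (8, 5)
T6 scale by (1/2, -3): (8, 5) → (4, -15)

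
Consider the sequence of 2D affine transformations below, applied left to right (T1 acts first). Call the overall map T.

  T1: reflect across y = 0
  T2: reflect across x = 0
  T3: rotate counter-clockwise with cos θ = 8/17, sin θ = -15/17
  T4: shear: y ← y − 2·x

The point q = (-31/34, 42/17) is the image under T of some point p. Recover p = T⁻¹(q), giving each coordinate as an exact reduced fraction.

p = (1, 1/2)

T1 = [1 0 0; 0 -1 0; 0 0 1]
T2·T1 = [-1 0 0; 0 -1 0; 0 0 1]
T3·…·T1 = [-8/17 -15/17 0; 15/17 -8/17 0; 0 0 1]
T4·…·T1 = [-8/17 -15/17 0; 31/17 22/17 0; 0 0 1]
det M = 1; M⁻¹ = [22/17 15/17 0; -31/17 -8/17 0; 0 0 1]
M⁻¹ · (-31/34, 42/17)ᵀ = (1, 1/2)ᵀ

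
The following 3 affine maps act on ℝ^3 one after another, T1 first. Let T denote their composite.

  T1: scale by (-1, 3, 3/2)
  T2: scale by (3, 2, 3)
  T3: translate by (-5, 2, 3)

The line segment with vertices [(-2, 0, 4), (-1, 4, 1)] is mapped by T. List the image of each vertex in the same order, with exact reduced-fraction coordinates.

image vertices: (1, 2, 21), (-2, 26, 15/2)

T1 scale by (-1, 3, 3/2): (-2, 0, 4) → (2, 0, 6); (-1, 4, 1) → (1, 12, 3/2)
T2 scale by (3, 2, 3): (2, 0, 6) → (6, 0, 18); (1, 12, 3/2) → (3, 24, 9/2)
T3 translate by (-5, 2, 3): (6, 0, 18) → (1, 2, 21); (3, 24, 9/2) → (-2, 26, 15/2)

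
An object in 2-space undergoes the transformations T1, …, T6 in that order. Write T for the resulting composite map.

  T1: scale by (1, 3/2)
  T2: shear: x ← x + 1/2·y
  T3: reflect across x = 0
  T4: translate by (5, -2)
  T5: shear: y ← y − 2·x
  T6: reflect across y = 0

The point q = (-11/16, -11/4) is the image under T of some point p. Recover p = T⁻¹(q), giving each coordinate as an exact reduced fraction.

p = (4, 9/4)

T1 = [1 0 0; 0 3/2 0; 0 0 1]
T2·T1 = [1 3/4 0; 0 3/2 0; 0 0 1]
T3·…·T1 = [-1 -3/4 0; 0 3/2 0; 0 0 1]
T4·…·T1 = [-1 -3/4 5; 0 3/2 -2; 0 0 1]
T5·…·T1 = [-1 -3/4 5; 2 3 -12; 0 0 1]
T6·…·T1 = [-1 -3/4 5; -2 -3 12; 0 0 1]
det M = 3/2; M⁻¹ = [-2 1/2 4; 4/3 -2/3 4/3; 0 0 1]
M⁻¹ · (-11/16, -11/4)ᵀ = (4, 9/4)ᵀ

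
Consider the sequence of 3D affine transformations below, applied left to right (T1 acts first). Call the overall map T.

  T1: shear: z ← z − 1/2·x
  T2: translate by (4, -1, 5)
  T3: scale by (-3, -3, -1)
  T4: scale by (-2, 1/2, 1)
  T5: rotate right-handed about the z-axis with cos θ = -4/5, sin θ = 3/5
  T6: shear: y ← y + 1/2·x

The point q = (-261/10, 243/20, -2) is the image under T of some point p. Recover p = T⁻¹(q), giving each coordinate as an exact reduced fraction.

T1 = [1 0 0 0; 0 1 0 0; -1/2 0 1 0; 0 0 0 1]
T2·T1 = [1 0 0 4; 0 1 0 -1; -1/2 0 1 5; 0 0 0 1]
T3·…·T1 = [-3 0 0 -12; 0 -3 0 3; 1/2 0 -1 -5; 0 0 0 1]
T4·…·T1 = [6 0 0 24; 0 -3/2 0 3/2; 1/2 0 -1 -5; 0 0 0 1]
T5·…·T1 = [-24/5 9/10 0 -201/10; 18/5 6/5 0 66/5; 1/2 0 -1 -5; 0 0 0 1]
T6·…·T1 = [-24/5 9/10 0 -201/10; 6/5 33/20 0 63/20; 1/2 0 -1 -5; 0 0 0 1]
det M = 9; M⁻¹ = [-11/60 1/10 0 -4; 2/15 8/15 0 1; -11/120 1/20 -1 -7; 0 0 0 1]
M⁻¹ · (-261/10, 243/20, -2)ᵀ = (2, 4, -2)ᵀ

p = (2, 4, -2)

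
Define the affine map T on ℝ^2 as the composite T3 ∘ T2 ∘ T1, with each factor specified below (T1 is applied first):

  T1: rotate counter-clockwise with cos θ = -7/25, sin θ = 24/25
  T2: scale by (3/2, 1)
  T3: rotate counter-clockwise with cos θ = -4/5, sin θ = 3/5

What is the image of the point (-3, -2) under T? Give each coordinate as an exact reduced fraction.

T1 rotate counter-clockwise with cos θ = -7/25, sin θ = 24/25: (-3, -2) → (69/25, -58/25)
T2 scale by (3/2, 1): (69/25, -58/25) → (207/50, -58/25)
T3 rotate counter-clockwise with cos θ = -4/5, sin θ = 3/5: (207/50, -58/25) → (-48/25, 217/50)

T(p) = (-48/25, 217/50)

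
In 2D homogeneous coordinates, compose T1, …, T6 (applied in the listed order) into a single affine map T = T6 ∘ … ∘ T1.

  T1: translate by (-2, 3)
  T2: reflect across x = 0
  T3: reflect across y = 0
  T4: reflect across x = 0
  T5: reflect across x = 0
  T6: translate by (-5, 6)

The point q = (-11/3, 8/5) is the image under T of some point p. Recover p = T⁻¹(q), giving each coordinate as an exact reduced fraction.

p = (2/3, 7/5)

T1 = [1 0 -2; 0 1 3; 0 0 1]
T2·T1 = [-1 0 2; 0 1 3; 0 0 1]
T3·…·T1 = [-1 0 2; 0 -1 -3; 0 0 1]
T4·…·T1 = [1 0 -2; 0 -1 -3; 0 0 1]
T5·…·T1 = [-1 0 2; 0 -1 -3; 0 0 1]
T6·…·T1 = [-1 0 -3; 0 -1 3; 0 0 1]
det M = 1; M⁻¹ = [-1 0 -3; 0 -1 3; 0 0 1]
M⁻¹ · (-11/3, 8/5)ᵀ = (2/3, 7/5)ᵀ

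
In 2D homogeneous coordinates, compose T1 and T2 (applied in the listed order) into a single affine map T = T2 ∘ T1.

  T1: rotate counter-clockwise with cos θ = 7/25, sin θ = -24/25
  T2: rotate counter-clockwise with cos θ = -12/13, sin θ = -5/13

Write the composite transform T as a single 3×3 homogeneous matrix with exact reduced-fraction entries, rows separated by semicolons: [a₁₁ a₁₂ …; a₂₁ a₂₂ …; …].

T = [-204/325 -253/325 0; 253/325 -204/325 0; 0 0 1]

T1 = [7/25 24/25 0; -24/25 7/25 0; 0 0 1]
T2·T1 = [-204/325 -253/325 0; 253/325 -204/325 0; 0 0 1]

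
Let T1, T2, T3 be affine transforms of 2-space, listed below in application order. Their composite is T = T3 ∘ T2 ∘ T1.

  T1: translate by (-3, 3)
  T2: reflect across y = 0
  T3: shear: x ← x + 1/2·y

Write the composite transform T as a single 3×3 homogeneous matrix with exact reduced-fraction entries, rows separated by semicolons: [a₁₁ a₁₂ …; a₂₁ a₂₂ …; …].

T1 = [1 0 -3; 0 1 3; 0 0 1]
T2·T1 = [1 0 -3; 0 -1 -3; 0 0 1]
T3·…·T1 = [1 -1/2 -9/2; 0 -1 -3; 0 0 1]

T = [1 -1/2 -9/2; 0 -1 -3; 0 0 1]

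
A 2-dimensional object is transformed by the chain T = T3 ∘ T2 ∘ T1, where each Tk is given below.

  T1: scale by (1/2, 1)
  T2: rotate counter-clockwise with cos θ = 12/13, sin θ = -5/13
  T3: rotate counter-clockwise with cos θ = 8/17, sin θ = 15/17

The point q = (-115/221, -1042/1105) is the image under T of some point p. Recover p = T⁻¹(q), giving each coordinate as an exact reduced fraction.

T1 = [1/2 0 0; 0 1 0; 0 0 1]
T2·T1 = [6/13 5/13 0; -5/26 12/13 0; 0 0 1]
T3·…·T1 = [171/442 -140/221 0; 70/221 171/221 0; 0 0 1]
det M = 1/2; M⁻¹ = [342/221 280/221 0; -140/221 171/221 0; 0 0 1]
M⁻¹ · (-115/221, -1042/1105)ᵀ = (-2, -2/5)ᵀ

p = (-2, -2/5)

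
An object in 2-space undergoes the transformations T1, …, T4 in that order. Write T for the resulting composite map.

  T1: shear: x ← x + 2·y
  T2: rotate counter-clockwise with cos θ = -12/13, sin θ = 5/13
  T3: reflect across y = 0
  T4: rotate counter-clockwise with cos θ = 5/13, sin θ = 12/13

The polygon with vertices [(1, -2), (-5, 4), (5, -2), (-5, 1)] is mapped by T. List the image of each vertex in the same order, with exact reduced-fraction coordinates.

image vertices: (2, 3), (-4, -3), (2, -1), (-1, 3)

T1 shear: x ← x + 2·y: (1, -2) → (-3, -2); (-5, 4) → (3, 4); (5, -2) → (1, -2); (-5, 1) → (-3, 1)
T2 rotate counter-clockwise with cos θ = -12/13, sin θ = 5/13: (-3, -2) → (46/13, 9/13); (3, 4) → (-56/13, -33/13); (1, -2) → (-2/13, 29/13); (-3, 1) → (31/13, -27/13)
T3 reflect across y = 0: (46/13, 9/13) → (46/13, -9/13); (-56/13, -33/13) → (-56/13, 33/13); (-2/13, 29/13) → (-2/13, -29/13); (31/13, -27/13) → (31/13, 27/13)
T4 rotate counter-clockwise with cos θ = 5/13, sin θ = 12/13: (46/13, -9/13) → (2, 3); (-56/13, 33/13) → (-4, -3); (-2/13, -29/13) → (2, -1); (31/13, 27/13) → (-1, 3)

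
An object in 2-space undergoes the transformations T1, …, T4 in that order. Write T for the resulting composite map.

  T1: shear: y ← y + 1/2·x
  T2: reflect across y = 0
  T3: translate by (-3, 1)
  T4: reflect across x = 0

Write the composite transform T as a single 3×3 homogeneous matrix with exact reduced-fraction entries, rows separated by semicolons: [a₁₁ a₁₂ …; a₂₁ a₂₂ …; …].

T1 = [1 0 0; 1/2 1 0; 0 0 1]
T2·T1 = [1 0 0; -1/2 -1 0; 0 0 1]
T3·…·T1 = [1 0 -3; -1/2 -1 1; 0 0 1]
T4·…·T1 = [-1 0 3; -1/2 -1 1; 0 0 1]

T = [-1 0 3; -1/2 -1 1; 0 0 1]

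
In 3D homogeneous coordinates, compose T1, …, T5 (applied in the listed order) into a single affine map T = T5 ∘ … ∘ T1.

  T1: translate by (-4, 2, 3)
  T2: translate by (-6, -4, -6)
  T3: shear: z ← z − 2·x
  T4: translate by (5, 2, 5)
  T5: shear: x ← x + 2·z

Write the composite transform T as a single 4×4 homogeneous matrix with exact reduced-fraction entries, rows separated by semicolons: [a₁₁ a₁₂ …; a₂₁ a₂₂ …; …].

T1 = [1 0 0 -4; 0 1 0 2; 0 0 1 3; 0 0 0 1]
T2·T1 = [1 0 0 -10; 0 1 0 -2; 0 0 1 -3; 0 0 0 1]
T3·…·T1 = [1 0 0 -10; 0 1 0 -2; -2 0 1 17; 0 0 0 1]
T4·…·T1 = [1 0 0 -5; 0 1 0 0; -2 0 1 22; 0 0 0 1]
T5·…·T1 = [-3 0 2 39; 0 1 0 0; -2 0 1 22; 0 0 0 1]

T = [-3 0 2 39; 0 1 0 0; -2 0 1 22; 0 0 0 1]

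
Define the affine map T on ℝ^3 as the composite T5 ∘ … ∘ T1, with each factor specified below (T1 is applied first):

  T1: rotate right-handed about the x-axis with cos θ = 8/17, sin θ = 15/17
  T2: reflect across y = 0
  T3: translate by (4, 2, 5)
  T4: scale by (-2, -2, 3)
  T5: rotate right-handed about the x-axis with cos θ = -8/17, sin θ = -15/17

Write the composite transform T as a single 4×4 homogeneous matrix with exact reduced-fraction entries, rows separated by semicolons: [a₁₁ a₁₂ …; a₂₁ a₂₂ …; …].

T1 = [1 0 0 0; 0 8/17 -15/17 0; 0 15/17 8/17 0; 0 0 0 1]
T2·T1 = [1 0 0 0; 0 -8/17 15/17 0; 0 15/17 8/17 0; 0 0 0 1]
T3·…·T1 = [1 0 0 4; 0 -8/17 15/17 2; 0 15/17 8/17 5; 0 0 0 1]
T4·…·T1 = [-2 0 0 -8; 0 16/17 -30/17 -4; 0 45/17 24/17 15; 0 0 0 1]
T5·…·T1 = [-2 0 0 -8; 0 547/289 600/289 257/17; 0 -600/289 258/289 -60/17; 0 0 0 1]

T = [-2 0 0 -8; 0 547/289 600/289 257/17; 0 -600/289 258/289 -60/17; 0 0 0 1]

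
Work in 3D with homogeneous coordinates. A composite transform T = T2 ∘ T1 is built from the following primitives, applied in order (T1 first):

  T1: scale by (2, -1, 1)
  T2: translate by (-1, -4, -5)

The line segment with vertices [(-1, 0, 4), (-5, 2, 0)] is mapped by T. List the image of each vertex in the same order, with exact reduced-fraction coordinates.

image vertices: (-3, -4, -1), (-11, -6, -5)

T1 scale by (2, -1, 1): (-1, 0, 4) → (-2, 0, 4); (-5, 2, 0) → (-10, -2, 0)
T2 translate by (-1, -4, -5): (-2, 0, 4) → (-3, -4, -1); (-10, -2, 0) → (-11, -6, -5)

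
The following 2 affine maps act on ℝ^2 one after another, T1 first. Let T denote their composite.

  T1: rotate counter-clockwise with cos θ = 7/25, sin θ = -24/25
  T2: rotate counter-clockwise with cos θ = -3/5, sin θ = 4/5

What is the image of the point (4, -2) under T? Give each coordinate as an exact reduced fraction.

T1 rotate counter-clockwise with cos θ = 7/25, sin θ = -24/25: (4, -2) → (-4/5, -22/5)
T2 rotate counter-clockwise with cos θ = -3/5, sin θ = 4/5: (-4/5, -22/5) → (4, 2)

T(p) = (4, 2)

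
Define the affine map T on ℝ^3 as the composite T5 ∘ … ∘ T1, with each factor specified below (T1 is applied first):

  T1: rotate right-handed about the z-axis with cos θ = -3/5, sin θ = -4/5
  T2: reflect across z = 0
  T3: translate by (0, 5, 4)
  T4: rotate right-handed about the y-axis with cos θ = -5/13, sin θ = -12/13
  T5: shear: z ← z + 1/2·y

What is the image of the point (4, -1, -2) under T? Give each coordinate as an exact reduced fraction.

T1 rotate right-handed about the z-axis with cos θ = -3/5, sin θ = -4/5: (4, -1, -2) → (-16/5, -13/5, -2)
T2 reflect across z = 0: (-16/5, -13/5, -2) → (-16/5, -13/5, 2)
T3 translate by (0, 5, 4): (-16/5, -13/5, 2) → (-16/5, 12/5, 6)
T4 rotate right-handed about the y-axis with cos θ = -5/13, sin θ = -12/13: (-16/5, 12/5, 6) → (-56/13, 12/5, -342/65)
T5 shear: z ← z + 1/2·y: (-56/13, 12/5, -342/65) → (-56/13, 12/5, -264/65)

T(p) = (-56/13, 12/5, -264/65)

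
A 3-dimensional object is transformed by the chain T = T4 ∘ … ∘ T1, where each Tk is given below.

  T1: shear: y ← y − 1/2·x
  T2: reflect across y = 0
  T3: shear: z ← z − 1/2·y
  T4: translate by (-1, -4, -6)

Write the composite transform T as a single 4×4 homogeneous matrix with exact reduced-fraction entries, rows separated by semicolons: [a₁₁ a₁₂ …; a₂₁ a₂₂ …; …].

T = [1 0 0 -1; 1/2 -1 0 -4; -1/4 1/2 1 -6; 0 0 0 1]

T1 = [1 0 0 0; -1/2 1 0 0; 0 0 1 0; 0 0 0 1]
T2·T1 = [1 0 0 0; 1/2 -1 0 0; 0 0 1 0; 0 0 0 1]
T3·…·T1 = [1 0 0 0; 1/2 -1 0 0; -1/4 1/2 1 0; 0 0 0 1]
T4·…·T1 = [1 0 0 -1; 1/2 -1 0 -4; -1/4 1/2 1 -6; 0 0 0 1]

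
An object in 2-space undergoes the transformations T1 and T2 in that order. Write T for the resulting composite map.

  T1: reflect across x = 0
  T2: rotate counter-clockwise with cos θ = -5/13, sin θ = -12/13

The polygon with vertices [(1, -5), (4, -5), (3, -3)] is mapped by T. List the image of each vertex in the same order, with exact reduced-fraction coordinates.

T1 reflect across x = 0: (1, -5) → (-1, -5); (4, -5) → (-4, -5); (3, -3) → (-3, -3)
T2 rotate counter-clockwise with cos θ = -5/13, sin θ = -12/13: (-1, -5) → (-55/13, 37/13); (-4, -5) → (-40/13, 73/13); (-3, -3) → (-21/13, 51/13)

image vertices: (-55/13, 37/13), (-40/13, 73/13), (-21/13, 51/13)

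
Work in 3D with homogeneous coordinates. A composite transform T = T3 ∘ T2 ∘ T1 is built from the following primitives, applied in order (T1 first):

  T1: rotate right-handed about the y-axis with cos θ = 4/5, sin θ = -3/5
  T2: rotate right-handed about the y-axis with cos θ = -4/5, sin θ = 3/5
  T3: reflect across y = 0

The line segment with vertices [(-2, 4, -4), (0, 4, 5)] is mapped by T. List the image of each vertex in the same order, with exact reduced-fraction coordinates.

T1 rotate right-handed about the y-axis with cos θ = 4/5, sin θ = -3/5: (-2, 4, -4) → (4/5, 4, -22/5); (0, 4, 5) → (-3, 4, 4)
T2 rotate right-handed about the y-axis with cos θ = -4/5, sin θ = 3/5: (4/5, 4, -22/5) → (-82/25, 4, 76/25); (-3, 4, 4) → (24/5, 4, -7/5)
T3 reflect across y = 0: (-82/25, 4, 76/25) → (-82/25, -4, 76/25); (24/5, 4, -7/5) → (24/5, -4, -7/5)

image vertices: (-82/25, -4, 76/25), (24/5, -4, -7/5)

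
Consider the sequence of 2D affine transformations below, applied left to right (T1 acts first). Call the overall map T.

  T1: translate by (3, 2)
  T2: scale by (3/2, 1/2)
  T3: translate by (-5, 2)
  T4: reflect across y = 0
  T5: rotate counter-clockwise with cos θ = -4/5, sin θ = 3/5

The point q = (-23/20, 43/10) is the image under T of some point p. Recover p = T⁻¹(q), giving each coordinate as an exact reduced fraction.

T1 = [1 0 3; 0 1 2; 0 0 1]
T2·T1 = [3/2 0 9/2; 0 1/2 1; 0 0 1]
T3·…·T1 = [3/2 0 -1/2; 0 1/2 3; 0 0 1]
T4·…·T1 = [3/2 0 -1/2; 0 -1/2 -3; 0 0 1]
T5·…·T1 = [-6/5 3/10 11/5; 9/10 2/5 21/10; 0 0 1]
det M = -3/4; M⁻¹ = [-8/15 2/5 1/3; 6/5 8/5 -6; 0 0 1]
M⁻¹ · (-23/20, 43/10)ᵀ = (8/3, -1/2)ᵀ

p = (8/3, -1/2)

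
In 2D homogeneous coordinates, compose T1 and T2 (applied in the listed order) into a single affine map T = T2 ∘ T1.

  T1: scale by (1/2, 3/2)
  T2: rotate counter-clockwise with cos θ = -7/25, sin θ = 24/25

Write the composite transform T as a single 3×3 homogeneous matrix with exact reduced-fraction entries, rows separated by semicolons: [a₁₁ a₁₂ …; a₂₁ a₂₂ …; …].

T = [-7/50 -36/25 0; 12/25 -21/50 0; 0 0 1]

T1 = [1/2 0 0; 0 3/2 0; 0 0 1]
T2·T1 = [-7/50 -36/25 0; 12/25 -21/50 0; 0 0 1]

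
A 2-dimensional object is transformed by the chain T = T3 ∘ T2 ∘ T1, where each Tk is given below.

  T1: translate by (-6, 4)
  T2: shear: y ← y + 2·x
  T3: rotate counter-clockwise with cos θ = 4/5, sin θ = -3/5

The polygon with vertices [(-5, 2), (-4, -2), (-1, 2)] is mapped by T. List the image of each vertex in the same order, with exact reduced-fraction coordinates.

image vertices: (-92/5, -31/5), (-94/5, -42/5), (-52/5, -11/5)

T1 translate by (-6, 4): (-5, 2) → (-11, 6); (-4, -2) → (-10, 2); (-1, 2) → (-7, 6)
T2 shear: y ← y + 2·x: (-11, 6) → (-11, -16); (-10, 2) → (-10, -18); (-7, 6) → (-7, -8)
T3 rotate counter-clockwise with cos θ = 4/5, sin θ = -3/5: (-11, -16) → (-92/5, -31/5); (-10, -18) → (-94/5, -42/5); (-7, -8) → (-52/5, -11/5)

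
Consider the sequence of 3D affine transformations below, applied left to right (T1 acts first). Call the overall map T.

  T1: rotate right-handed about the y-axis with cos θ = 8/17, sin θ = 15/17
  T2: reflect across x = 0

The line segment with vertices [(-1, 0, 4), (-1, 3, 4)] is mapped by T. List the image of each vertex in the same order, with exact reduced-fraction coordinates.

T1 rotate right-handed about the y-axis with cos θ = 8/17, sin θ = 15/17: (-1, 0, 4) → (52/17, 0, 47/17); (-1, 3, 4) → (52/17, 3, 47/17)
T2 reflect across x = 0: (52/17, 0, 47/17) → (-52/17, 0, 47/17); (52/17, 3, 47/17) → (-52/17, 3, 47/17)

image vertices: (-52/17, 0, 47/17), (-52/17, 3, 47/17)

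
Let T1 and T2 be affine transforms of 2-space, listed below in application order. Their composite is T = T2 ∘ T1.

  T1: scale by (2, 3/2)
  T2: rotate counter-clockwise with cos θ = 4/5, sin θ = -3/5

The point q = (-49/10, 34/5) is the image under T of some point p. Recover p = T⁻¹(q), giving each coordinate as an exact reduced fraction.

p = (-4, 5/3)

T1 = [2 0 0; 0 3/2 0; 0 0 1]
T2·T1 = [8/5 9/10 0; -6/5 6/5 0; 0 0 1]
det M = 3; M⁻¹ = [2/5 -3/10 0; 2/5 8/15 0; 0 0 1]
M⁻¹ · (-49/10, 34/5)ᵀ = (-4, 5/3)ᵀ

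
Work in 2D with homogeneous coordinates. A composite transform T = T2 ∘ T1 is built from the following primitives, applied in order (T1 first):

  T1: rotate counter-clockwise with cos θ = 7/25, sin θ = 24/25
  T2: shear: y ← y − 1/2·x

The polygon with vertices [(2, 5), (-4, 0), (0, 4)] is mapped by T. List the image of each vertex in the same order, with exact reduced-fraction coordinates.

image vertices: (-106/25, 136/25), (-28/25, -82/25), (-96/25, 76/25)

T1 rotate counter-clockwise with cos θ = 7/25, sin θ = 24/25: (2, 5) → (-106/25, 83/25); (-4, 0) → (-28/25, -96/25); (0, 4) → (-96/25, 28/25)
T2 shear: y ← y − 1/2·x: (-106/25, 83/25) → (-106/25, 136/25); (-28/25, -96/25) → (-28/25, -82/25); (-96/25, 28/25) → (-96/25, 76/25)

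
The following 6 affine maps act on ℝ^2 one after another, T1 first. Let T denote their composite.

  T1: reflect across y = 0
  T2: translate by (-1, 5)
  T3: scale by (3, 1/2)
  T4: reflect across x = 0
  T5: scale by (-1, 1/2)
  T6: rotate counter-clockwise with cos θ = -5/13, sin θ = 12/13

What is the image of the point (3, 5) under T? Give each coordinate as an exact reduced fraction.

T1 reflect across y = 0: (3, 5) → (3, -5)
T2 translate by (-1, 5): (3, -5) → (2, 0)
T3 scale by (3, 1/2): (2, 0) → (6, 0)
T4 reflect across x = 0: (6, 0) → (-6, 0)
T5 scale by (-1, 1/2): (-6, 0) → (6, 0)
T6 rotate counter-clockwise with cos θ = -5/13, sin θ = 12/13: (6, 0) → (-30/13, 72/13)

T(p) = (-30/13, 72/13)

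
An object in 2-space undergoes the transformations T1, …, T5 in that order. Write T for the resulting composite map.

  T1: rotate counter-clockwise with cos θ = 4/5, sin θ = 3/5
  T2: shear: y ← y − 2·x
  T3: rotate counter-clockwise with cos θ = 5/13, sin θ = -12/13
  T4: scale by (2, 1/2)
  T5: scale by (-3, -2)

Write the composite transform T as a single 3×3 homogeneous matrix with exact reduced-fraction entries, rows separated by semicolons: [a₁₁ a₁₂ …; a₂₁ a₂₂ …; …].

T1 = [4/5 -3/5 0; 3/5 4/5 0; 0 0 1]
T2·T1 = [4/5 -3/5 0; -1 2 0; 0 0 1]
T3·…·T1 = [-8/13 21/13 0; -73/65 86/65 0; 0 0 1]
T4·…·T1 = [-16/13 42/13 0; -73/130 43/65 0; 0 0 1]
T5·…·T1 = [48/13 -126/13 0; 73/65 -86/65 0; 0 0 1]

T = [48/13 -126/13 0; 73/65 -86/65 0; 0 0 1]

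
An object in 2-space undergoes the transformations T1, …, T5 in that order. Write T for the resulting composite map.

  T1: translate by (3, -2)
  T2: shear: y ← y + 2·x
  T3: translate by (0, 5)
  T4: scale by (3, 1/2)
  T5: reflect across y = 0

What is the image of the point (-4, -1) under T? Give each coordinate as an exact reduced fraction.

T1 translate by (3, -2): (-4, -1) → (-1, -3)
T2 shear: y ← y + 2·x: (-1, -3) → (-1, -5)
T3 translate by (0, 5): (-1, -5) → (-1, 0)
T4 scale by (3, 1/2): (-1, 0) → (-3, 0)
T5 reflect across y = 0: (-3, 0) → (-3, 0)

T(p) = (-3, 0)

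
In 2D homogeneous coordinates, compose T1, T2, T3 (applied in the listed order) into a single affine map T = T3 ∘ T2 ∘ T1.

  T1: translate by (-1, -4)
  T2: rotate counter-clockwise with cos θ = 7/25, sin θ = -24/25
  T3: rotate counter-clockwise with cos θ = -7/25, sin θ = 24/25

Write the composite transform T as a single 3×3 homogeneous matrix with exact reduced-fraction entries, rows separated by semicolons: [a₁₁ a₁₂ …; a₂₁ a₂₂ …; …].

T1 = [1 0 -1; 0 1 -4; 0 0 1]
T2·T1 = [7/25 24/25 -103/25; -24/25 7/25 -4/25; 0 0 1]
T3·…·T1 = [527/625 -336/625 817/625; 336/625 527/625 -2444/625; 0 0 1]

T = [527/625 -336/625 817/625; 336/625 527/625 -2444/625; 0 0 1]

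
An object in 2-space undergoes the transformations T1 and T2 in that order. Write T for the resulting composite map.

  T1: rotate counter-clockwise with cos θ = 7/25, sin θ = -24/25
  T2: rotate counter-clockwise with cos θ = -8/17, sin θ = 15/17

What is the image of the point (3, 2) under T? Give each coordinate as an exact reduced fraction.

T1 rotate counter-clockwise with cos θ = 7/25, sin θ = -24/25: (3, 2) → (69/25, -58/25)
T2 rotate counter-clockwise with cos θ = -8/17, sin θ = 15/17: (69/25, -58/25) → (318/425, 1499/425)

T(p) = (318/425, 1499/425)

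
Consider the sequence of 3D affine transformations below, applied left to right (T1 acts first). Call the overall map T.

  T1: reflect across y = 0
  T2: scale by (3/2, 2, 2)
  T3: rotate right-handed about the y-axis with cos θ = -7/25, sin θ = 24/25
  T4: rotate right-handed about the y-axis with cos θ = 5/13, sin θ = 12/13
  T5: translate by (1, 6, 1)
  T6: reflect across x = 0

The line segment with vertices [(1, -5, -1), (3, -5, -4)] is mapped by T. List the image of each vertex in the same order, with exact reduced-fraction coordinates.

image vertices: (463/650, 16, 917/325), (2833/650, 16, 2747/325)

T1 reflect across y = 0: (1, -5, -1) → (1, 5, -1); (3, -5, -4) → (3, 5, -4)
T2 scale by (3/2, 2, 2): (1, 5, -1) → (3/2, 10, -2); (3, 5, -4) → (9/2, 10, -8)
T3 rotate right-handed about the y-axis with cos θ = -7/25, sin θ = 24/25: (3/2, 10, -2) → (-117/50, 10, -22/25); (9/2, 10, -8) → (-447/50, 10, -52/25)
T4 rotate right-handed about the y-axis with cos θ = 5/13, sin θ = 12/13: (-117/50, 10, -22/25) → (-1113/650, 10, 592/325); (-447/50, 10, -52/25) → (-3483/650, 10, 2422/325)
T5 translate by (1, 6, 1): (-1113/650, 10, 592/325) → (-463/650, 16, 917/325); (-3483/650, 10, 2422/325) → (-2833/650, 16, 2747/325)
T6 reflect across x = 0: (-463/650, 16, 917/325) → (463/650, 16, 917/325); (-2833/650, 16, 2747/325) → (2833/650, 16, 2747/325)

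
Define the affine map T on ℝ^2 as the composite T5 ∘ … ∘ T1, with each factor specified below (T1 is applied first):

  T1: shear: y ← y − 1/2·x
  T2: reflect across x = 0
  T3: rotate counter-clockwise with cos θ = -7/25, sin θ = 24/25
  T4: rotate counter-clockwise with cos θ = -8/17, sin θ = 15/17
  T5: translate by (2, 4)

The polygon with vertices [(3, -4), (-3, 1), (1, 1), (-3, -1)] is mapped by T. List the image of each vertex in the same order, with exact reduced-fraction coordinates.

image vertices: (257/850, 4263/425), (1361/850, 49/425), (521/170, 369/85), (173/850, 657/425)

T1 shear: y ← y − 1/2·x: (3, -4) → (3, -11/2); (-3, 1) → (-3, 5/2); (1, 1) → (1, 1/2); (-3, -1) → (-3, 1/2)
T2 reflect across x = 0: (3, -11/2) → (-3, -11/2); (-3, 5/2) → (3, 5/2); (1, 1/2) → (-1, 1/2); (-3, 1/2) → (3, 1/2)
T3 rotate counter-clockwise with cos θ = -7/25, sin θ = 24/25: (-3, -11/2) → (153/25, -67/50); (3, 5/2) → (-81/25, 109/50); (-1, 1/2) → (-1/5, -11/10); (3, 1/2) → (-33/25, 137/50)
T4 rotate counter-clockwise with cos θ = -8/17, sin θ = 15/17: (153/25, -67/50) → (-1443/850, 2563/425); (-81/25, 109/50) → (-339/850, -1651/425); (-1/5, -11/10) → (181/170, 29/85); (-33/25, 137/50) → (-1527/850, -1043/425)
T5 translate by (2, 4): (-1443/850, 2563/425) → (257/850, 4263/425); (-339/850, -1651/425) → (1361/850, 49/425); (181/170, 29/85) → (521/170, 369/85); (-1527/850, -1043/425) → (173/850, 657/425)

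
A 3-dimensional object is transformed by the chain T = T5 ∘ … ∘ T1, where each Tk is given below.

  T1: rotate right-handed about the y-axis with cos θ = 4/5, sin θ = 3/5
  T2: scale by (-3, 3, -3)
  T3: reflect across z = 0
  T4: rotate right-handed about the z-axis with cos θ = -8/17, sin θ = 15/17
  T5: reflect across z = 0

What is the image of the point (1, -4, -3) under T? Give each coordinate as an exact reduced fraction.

T(p) = (156/17, 141/17, 9)

T1 rotate right-handed about the y-axis with cos θ = 4/5, sin θ = 3/5: (1, -4, -3) → (-1, -4, -3)
T2 scale by (-3, 3, -3): (-1, -4, -3) → (3, -12, 9)
T3 reflect across z = 0: (3, -12, 9) → (3, -12, -9)
T4 rotate right-handed about the z-axis with cos θ = -8/17, sin θ = 15/17: (3, -12, -9) → (156/17, 141/17, -9)
T5 reflect across z = 0: (156/17, 141/17, -9) → (156/17, 141/17, 9)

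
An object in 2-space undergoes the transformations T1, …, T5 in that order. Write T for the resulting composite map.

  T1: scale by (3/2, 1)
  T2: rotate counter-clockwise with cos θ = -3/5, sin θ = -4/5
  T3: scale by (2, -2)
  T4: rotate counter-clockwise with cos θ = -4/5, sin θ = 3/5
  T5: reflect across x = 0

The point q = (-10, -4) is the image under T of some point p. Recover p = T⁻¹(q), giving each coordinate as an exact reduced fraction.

p = (4/3, -5)

T1 = [3/2 0 0; 0 1 0; 0 0 1]
T2·T1 = [-9/10 4/5 0; -6/5 -3/5 0; 0 0 1]
T3·…·T1 = [-9/5 8/5 0; 12/5 6/5 0; 0 0 1]
T4·…·T1 = [0 -2 0; -3 0 0; 0 0 1]
T5·…·T1 = [0 2 0; -3 0 0; 0 0 1]
det M = 6; M⁻¹ = [0 -1/3 0; 1/2 0 0; 0 0 1]
M⁻¹ · (-10, -4)ᵀ = (4/3, -5)ᵀ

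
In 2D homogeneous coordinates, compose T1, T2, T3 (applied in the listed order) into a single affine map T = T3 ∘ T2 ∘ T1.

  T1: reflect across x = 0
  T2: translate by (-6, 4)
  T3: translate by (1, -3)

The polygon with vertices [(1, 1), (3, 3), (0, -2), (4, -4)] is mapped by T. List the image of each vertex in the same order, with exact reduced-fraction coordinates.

T1 reflect across x = 0: (1, 1) → (-1, 1); (3, 3) → (-3, 3); (0, -2) → (0, -2); (4, -4) → (-4, -4)
T2 translate by (-6, 4): (-1, 1) → (-7, 5); (-3, 3) → (-9, 7); (0, -2) → (-6, 2); (-4, -4) → (-10, 0)
T3 translate by (1, -3): (-7, 5) → (-6, 2); (-9, 7) → (-8, 4); (-6, 2) → (-5, -1); (-10, 0) → (-9, -3)

image vertices: (-6, 2), (-8, 4), (-5, -1), (-9, -3)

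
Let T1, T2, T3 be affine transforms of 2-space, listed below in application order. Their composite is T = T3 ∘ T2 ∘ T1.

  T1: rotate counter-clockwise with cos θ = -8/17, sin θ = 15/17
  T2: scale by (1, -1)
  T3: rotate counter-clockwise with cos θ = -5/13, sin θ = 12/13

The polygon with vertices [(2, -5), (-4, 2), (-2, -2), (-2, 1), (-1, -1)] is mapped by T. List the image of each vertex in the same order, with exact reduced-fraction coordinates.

T1 rotate counter-clockwise with cos θ = -8/17, sin θ = 15/17: (2, -5) → (59/17, 70/17); (-4, 2) → (2/17, -76/17); (-2, -2) → (46/17, -14/17); (-2, 1) → (1/17, -38/17); (-1, -1) → (23/17, -7/17)
T2 scale by (1, -1): (59/17, 70/17) → (59/17, -70/17); (2/17, -76/17) → (2/17, 76/17); (46/17, -14/17) → (46/17, 14/17); (1/17, -38/17) → (1/17, 38/17); (23/17, -7/17) → (23/17, 7/17)
T3 rotate counter-clockwise with cos θ = -5/13, sin θ = 12/13: (59/17, -70/17) → (545/221, 1058/221); (2/17, 76/17) → (-922/221, -356/221); (46/17, 14/17) → (-398/221, 482/221); (1/17, 38/17) → (-461/221, -178/221); (23/17, 7/17) → (-199/221, 241/221)

image vertices: (545/221, 1058/221), (-922/221, -356/221), (-398/221, 482/221), (-461/221, -178/221), (-199/221, 241/221)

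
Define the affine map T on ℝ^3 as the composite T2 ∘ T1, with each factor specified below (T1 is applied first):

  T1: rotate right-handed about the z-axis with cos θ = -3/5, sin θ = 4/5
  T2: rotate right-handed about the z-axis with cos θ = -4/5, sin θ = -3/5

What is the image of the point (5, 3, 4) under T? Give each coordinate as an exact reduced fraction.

T(p) = (141/25, 37/25, 4)

T1 rotate right-handed about the z-axis with cos θ = -3/5, sin θ = 4/5: (5, 3, 4) → (-27/5, 11/5, 4)
T2 rotate right-handed about the z-axis with cos θ = -4/5, sin θ = -3/5: (-27/5, 11/5, 4) → (141/25, 37/25, 4)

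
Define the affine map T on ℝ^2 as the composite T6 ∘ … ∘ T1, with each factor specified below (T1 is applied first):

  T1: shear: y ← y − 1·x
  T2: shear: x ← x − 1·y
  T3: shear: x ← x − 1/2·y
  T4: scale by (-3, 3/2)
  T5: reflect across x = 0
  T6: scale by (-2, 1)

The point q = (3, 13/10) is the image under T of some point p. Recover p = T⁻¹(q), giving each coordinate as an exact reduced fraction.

T1 = [1 0 0; -1 1 0; 0 0 1]
T2·T1 = [2 -1 0; -1 1 0; 0 0 1]
T3·…·T1 = [5/2 -3/2 0; -1 1 0; 0 0 1]
T4·…·T1 = [-15/2 9/2 0; -3/2 3/2 0; 0 0 1]
T5·…·T1 = [15/2 -9/2 0; -3/2 3/2 0; 0 0 1]
T6·…·T1 = [-15 9 0; -3/2 3/2 0; 0 0 1]
det M = -9; M⁻¹ = [-1/6 1 0; -1/6 5/3 0; 0 0 1]
M⁻¹ · (3, 13/10)ᵀ = (4/5, 5/3)ᵀ

p = (4/5, 5/3)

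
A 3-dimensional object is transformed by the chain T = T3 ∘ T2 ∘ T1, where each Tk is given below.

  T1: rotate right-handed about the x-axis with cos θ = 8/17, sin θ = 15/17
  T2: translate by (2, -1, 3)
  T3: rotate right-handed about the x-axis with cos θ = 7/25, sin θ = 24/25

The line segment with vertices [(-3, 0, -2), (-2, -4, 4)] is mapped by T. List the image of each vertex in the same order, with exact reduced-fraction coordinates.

T1 rotate right-handed about the x-axis with cos θ = 8/17, sin θ = 15/17: (-3, 0, -2) → (-3, 30/17, -16/17); (-2, -4, 4) → (-2, -92/17, -28/17)
T2 translate by (2, -1, 3): (-3, 30/17, -16/17) → (-1, 13/17, 35/17); (-2, -92/17, -28/17) → (0, -109/17, 23/17)
T3 rotate right-handed about the x-axis with cos θ = 7/25, sin θ = 24/25: (-1, 13/17, 35/17) → (-1, -749/425, 557/425); (0, -109/17, 23/17) → (0, -263/85, -491/85)

image vertices: (-1, -749/425, 557/425), (0, -263/85, -491/85)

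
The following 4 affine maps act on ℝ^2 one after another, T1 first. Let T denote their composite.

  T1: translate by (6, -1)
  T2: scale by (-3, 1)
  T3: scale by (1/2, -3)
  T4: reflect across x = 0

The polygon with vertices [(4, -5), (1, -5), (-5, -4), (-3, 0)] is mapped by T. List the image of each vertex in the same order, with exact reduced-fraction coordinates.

T1 translate by (6, -1): (4, -5) → (10, -6); (1, -5) → (7, -6); (-5, -4) → (1, -5); (-3, 0) → (3, -1)
T2 scale by (-3, 1): (10, -6) → (-30, -6); (7, -6) → (-21, -6); (1, -5) → (-3, -5); (3, -1) → (-9, -1)
T3 scale by (1/2, -3): (-30, -6) → (-15, 18); (-21, -6) → (-21/2, 18); (-3, -5) → (-3/2, 15); (-9, -1) → (-9/2, 3)
T4 reflect across x = 0: (-15, 18) → (15, 18); (-21/2, 18) → (21/2, 18); (-3/2, 15) → (3/2, 15); (-9/2, 3) → (9/2, 3)

image vertices: (15, 18), (21/2, 18), (3/2, 15), (9/2, 3)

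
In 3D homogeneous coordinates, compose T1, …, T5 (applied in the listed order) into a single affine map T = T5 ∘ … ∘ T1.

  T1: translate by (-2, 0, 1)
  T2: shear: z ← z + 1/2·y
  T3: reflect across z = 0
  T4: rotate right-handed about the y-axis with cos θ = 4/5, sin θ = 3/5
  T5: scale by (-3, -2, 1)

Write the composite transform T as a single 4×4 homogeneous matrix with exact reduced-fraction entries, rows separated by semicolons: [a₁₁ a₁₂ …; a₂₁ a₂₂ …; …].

T1 = [1 0 0 -2; 0 1 0 0; 0 0 1 1; 0 0 0 1]
T2·T1 = [1 0 0 -2; 0 1 0 0; 0 1/2 1 1; 0 0 0 1]
T3·…·T1 = [1 0 0 -2; 0 1 0 0; 0 -1/2 -1 -1; 0 0 0 1]
T4·…·T1 = [4/5 -3/10 -3/5 -11/5; 0 1 0 0; -3/5 -2/5 -4/5 2/5; 0 0 0 1]
T5·…·T1 = [-12/5 9/10 9/5 33/5; 0 -2 0 0; -3/5 -2/5 -4/5 2/5; 0 0 0 1]

T = [-12/5 9/10 9/5 33/5; 0 -2 0 0; -3/5 -2/5 -4/5 2/5; 0 0 0 1]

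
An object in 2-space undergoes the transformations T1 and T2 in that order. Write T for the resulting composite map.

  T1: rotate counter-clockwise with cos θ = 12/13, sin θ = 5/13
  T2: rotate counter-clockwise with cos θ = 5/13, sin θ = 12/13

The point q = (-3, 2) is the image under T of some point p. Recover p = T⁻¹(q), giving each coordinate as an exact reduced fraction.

p = (2, 3)

T1 = [12/13 -5/13 0; 5/13 12/13 0; 0 0 1]
T2·T1 = [0 -1 0; 1 0 0; 0 0 1]
det M = 1; M⁻¹ = [0 1 0; -1 0 0; 0 0 1]
M⁻¹ · (-3, 2)ᵀ = (2, 3)ᵀ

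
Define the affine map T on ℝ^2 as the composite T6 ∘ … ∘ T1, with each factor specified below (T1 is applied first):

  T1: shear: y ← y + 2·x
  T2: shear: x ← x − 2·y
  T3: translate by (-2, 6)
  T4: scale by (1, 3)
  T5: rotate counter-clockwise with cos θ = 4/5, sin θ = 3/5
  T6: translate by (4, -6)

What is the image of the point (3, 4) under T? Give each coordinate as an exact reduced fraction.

T1 shear: y ← y + 2·x: (3, 4) → (3, 10)
T2 shear: x ← x − 2·y: (3, 10) → (-17, 10)
T3 translate by (-2, 6): (-17, 10) → (-19, 16)
T4 scale by (1, 3): (-19, 16) → (-19, 48)
T5 rotate counter-clockwise with cos θ = 4/5, sin θ = 3/5: (-19, 48) → (-44, 27)
T6 translate by (4, -6): (-44, 27) → (-40, 21)

T(p) = (-40, 21)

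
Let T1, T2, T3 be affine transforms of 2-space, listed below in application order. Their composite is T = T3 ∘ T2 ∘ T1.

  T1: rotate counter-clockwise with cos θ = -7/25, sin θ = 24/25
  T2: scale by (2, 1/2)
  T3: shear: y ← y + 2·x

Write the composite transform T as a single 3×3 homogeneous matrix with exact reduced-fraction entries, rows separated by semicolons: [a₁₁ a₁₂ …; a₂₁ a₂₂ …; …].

T = [-14/25 -48/25 0; -16/25 -199/50 0; 0 0 1]

T1 = [-7/25 -24/25 0; 24/25 -7/25 0; 0 0 1]
T2·T1 = [-14/25 -48/25 0; 12/25 -7/50 0; 0 0 1]
T3·…·T1 = [-14/25 -48/25 0; -16/25 -199/50 0; 0 0 1]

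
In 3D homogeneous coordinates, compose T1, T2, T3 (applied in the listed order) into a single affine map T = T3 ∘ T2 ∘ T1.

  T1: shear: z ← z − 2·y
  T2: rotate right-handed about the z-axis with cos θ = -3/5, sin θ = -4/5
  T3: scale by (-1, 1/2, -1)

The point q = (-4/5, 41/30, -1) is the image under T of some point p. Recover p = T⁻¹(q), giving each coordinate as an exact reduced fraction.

T1 = [1 0 0 0; 0 1 0 0; 0 -2 1 0; 0 0 0 1]
T2·T1 = [-3/5 4/5 0 0; -4/5 -3/5 0 0; 0 -2 1 0; 0 0 0 1]
T3·…·T1 = [3/5 -4/5 0 0; -2/5 -3/10 0 0; 0 2 -1 0; 0 0 0 1]
det M = 1/2; M⁻¹ = [3/5 -8/5 0 0; -4/5 -6/5 0 0; -8/5 -12/5 -1 0; 0 0 0 1]
M⁻¹ · (-4/5, 41/30, -1)ᵀ = (-8/3, -1, -1)ᵀ

p = (-8/3, -1, -1)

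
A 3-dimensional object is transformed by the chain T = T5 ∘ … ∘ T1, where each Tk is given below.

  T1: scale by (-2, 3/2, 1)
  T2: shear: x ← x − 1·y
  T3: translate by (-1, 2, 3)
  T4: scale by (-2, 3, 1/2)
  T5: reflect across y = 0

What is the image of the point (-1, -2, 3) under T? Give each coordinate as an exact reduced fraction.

T1 scale by (-2, 3/2, 1): (-1, -2, 3) → (2, -3, 3)
T2 shear: x ← x − 1·y: (2, -3, 3) → (5, -3, 3)
T3 translate by (-1, 2, 3): (5, -3, 3) → (4, -1, 6)
T4 scale by (-2, 3, 1/2): (4, -1, 6) → (-8, -3, 3)
T5 reflect across y = 0: (-8, -3, 3) → (-8, 3, 3)

T(p) = (-8, 3, 3)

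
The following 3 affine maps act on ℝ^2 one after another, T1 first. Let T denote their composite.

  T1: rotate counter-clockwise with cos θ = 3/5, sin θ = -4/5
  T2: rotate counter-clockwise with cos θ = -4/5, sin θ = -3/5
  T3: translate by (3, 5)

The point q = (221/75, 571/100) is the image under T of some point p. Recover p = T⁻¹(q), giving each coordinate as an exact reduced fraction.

p = (1/4, -2/3)

T1 = [3/5 4/5 0; -4/5 3/5 0; 0 0 1]
T2·T1 = [-24/25 -7/25 0; 7/25 -24/25 0; 0 0 1]
T3·…·T1 = [-24/25 -7/25 3; 7/25 -24/25 5; 0 0 1]
det M = 1; M⁻¹ = [-24/25 7/25 37/25; -7/25 -24/25 141/25; 0 0 1]
M⁻¹ · (221/75, 571/100)ᵀ = (1/4, -2/3)ᵀ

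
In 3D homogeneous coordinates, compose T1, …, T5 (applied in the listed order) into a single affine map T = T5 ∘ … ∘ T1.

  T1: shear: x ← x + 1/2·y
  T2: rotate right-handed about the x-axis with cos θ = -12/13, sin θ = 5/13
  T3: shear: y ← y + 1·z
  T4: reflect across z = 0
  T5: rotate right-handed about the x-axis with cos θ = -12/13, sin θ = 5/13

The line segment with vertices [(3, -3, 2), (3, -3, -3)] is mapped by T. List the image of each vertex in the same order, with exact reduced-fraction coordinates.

image vertices: (3/2, -3/13, -41/13), (3/2, -759/169, 612/169)

T1 shear: x ← x + 1/2·y: (3, -3, 2) → (3/2, -3, 2); (3, -3, -3) → (3/2, -3, -3)
T2 rotate right-handed about the x-axis with cos θ = -12/13, sin θ = 5/13: (3/2, -3, 2) → (3/2, 2, -3); (3/2, -3, -3) → (3/2, 51/13, 21/13)
T3 shear: y ← y + 1·z: (3/2, 2, -3) → (3/2, -1, -3); (3/2, 51/13, 21/13) → (3/2, 72/13, 21/13)
T4 reflect across z = 0: (3/2, -1, -3) → (3/2, -1, 3); (3/2, 72/13, 21/13) → (3/2, 72/13, -21/13)
T5 rotate right-handed about the x-axis with cos θ = -12/13, sin θ = 5/13: (3/2, -1, 3) → (3/2, -3/13, -41/13); (3/2, 72/13, -21/13) → (3/2, -759/169, 612/169)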